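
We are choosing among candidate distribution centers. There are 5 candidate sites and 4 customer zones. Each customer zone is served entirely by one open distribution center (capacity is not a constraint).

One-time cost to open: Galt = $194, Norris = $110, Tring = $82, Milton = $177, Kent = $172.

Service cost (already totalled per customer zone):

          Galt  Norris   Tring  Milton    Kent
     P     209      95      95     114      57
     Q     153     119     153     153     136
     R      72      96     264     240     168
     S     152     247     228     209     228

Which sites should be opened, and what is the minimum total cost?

For any fixed open set, each customer zone goes to its cheapest open site; total = fixed + service.
{Norris}: P→Norris 95, Q→Norris 119, R→Norris 96, S→Norris 247. Service 557; fixed 110; total 667.
{Norris, Tring}: service 538 + fixed 192 = 730
{Galt, Norris}: service 438 + fixed 304 = 742
{Galt, Norris, Tring, Milton, Kent}: service 400 + fixed 735 = 1135
No other subset beats 667.

Open Norris only; minimum total cost 667.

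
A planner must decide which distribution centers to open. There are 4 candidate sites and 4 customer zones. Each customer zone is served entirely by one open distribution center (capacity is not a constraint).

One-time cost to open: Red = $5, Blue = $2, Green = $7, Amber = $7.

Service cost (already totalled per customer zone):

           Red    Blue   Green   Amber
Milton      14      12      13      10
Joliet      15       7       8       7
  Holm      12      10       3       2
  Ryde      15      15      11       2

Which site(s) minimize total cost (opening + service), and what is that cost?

For any fixed open set, each customer zone goes to its cheapest open site; total = fixed + service.
{Amber}: Milton→Amber 10, Joliet→Amber 7, Holm→Amber 2, Ryde→Amber 2. Service 21; fixed 7; total 28.
{Blue, Amber}: service 21 + fixed 9 = 30
{Red, Amber}: Milton→Amber 10, Joliet→Amber 7, Holm→Amber 2, Ryde→Amber 2. Service 21; fixed 12; total 33.
{Red, Blue, Green, Amber}: service 21 + fixed 21 = 42
No other subset beats 28.

Open Amber only; minimum total cost 28.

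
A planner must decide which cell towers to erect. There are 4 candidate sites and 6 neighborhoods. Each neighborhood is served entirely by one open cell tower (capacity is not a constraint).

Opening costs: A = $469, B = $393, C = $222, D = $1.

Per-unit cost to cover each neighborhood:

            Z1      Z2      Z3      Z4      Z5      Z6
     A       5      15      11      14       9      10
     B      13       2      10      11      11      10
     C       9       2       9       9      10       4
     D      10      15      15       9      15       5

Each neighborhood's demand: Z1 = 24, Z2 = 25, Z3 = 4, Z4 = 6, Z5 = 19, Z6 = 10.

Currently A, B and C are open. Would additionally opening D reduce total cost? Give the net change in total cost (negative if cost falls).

No — net change +1 (cost rises by 1).

Current service cost with {A, B, C}: 471.
Adding D: each neighborhood re-picks its cheapest; new service cost 471, saving 0.
Extra fixed cost: 1. Net change = 1 − 0 = 1.
(Totals: 1555 → 1556.)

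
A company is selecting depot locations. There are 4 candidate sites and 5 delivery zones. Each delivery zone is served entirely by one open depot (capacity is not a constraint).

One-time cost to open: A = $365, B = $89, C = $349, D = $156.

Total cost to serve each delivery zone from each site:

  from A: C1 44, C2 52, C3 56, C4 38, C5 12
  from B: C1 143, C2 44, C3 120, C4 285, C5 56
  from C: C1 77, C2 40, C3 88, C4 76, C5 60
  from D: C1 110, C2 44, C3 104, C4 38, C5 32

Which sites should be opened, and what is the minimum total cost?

For any fixed open set, each delivery zone goes to its cheapest open site; total = fixed + service.
{D}: C1→D 110, C2→D 44, C3→D 104, C4→D 38, C5→D 32. Service 328; fixed 156; total 484.
{A}: C1→A 44, C2→A 52, C3→A 56, C4→A 38, C5→A 12. Service 202; fixed 365; total 567.
{B, D}: C1→D 110, C2→B 44, C3→D 104, C4→D 38, C5→D 32. Service 328; fixed 245; total 573.
{A, B, C, D}: service 190 + fixed 959 = 1149
No other subset beats 484.

Open D only; minimum total cost 484.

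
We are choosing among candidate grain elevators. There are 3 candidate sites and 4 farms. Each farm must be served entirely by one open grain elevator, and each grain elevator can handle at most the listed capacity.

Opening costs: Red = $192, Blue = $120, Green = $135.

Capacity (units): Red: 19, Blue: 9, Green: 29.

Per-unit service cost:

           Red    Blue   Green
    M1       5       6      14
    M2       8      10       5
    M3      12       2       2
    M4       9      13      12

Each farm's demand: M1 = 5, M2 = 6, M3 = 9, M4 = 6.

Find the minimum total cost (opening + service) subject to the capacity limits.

Open {Green}: M1→Green 14·5=70, M2→Green 5·6=30, M3→Green 2·9=18, M4→Green 12·6=72.
Loads: Green carries 26/29. Service 190; fixed 135; total 325.
Next best feasible plan costs 405.

Minimum total cost: 325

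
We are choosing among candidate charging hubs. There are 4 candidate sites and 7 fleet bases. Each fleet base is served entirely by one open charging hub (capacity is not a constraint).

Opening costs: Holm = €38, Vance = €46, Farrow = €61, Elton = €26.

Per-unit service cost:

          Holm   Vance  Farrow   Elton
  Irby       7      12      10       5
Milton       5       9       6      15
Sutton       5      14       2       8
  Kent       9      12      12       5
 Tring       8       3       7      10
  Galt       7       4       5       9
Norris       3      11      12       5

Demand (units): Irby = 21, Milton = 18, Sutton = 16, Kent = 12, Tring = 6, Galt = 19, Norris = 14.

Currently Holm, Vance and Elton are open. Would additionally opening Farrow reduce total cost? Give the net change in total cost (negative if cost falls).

Current service cost with {Holm, Vance, Elton}: 471.
Adding Farrow: each fleet base re-picks its cheapest; new service cost 423, saving 48.
Extra fixed cost: 61. Net change = 61 − 48 = 13.
(Totals: 581 → 594.)

No — net change +13 (cost rises by 13).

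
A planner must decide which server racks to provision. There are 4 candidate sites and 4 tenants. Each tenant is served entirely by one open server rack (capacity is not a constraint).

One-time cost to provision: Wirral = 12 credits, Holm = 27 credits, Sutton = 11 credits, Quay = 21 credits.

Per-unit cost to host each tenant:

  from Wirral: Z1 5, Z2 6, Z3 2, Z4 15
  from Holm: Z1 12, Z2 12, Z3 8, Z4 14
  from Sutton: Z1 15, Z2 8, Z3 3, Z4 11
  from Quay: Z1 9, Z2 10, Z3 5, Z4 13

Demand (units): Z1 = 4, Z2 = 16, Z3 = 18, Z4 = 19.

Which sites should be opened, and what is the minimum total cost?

Open Wirral and Sutton; minimum total cost 384.

For any fixed open set, each tenant goes to its cheapest open site; total = fixed + service.
{Wirral, Sutton}: Z1→Wirral 5·4=20, Z2→Wirral 6·16=96, Z3→Wirral 2·18=36, Z4→Sutton 11·19=209. Service 361; fixed 23; total 384.
{Wirral, Sutton, Quay}: service 361 + fixed 44 = 405
{Wirral, Holm, Sutton}: service 361 + fixed 50 = 411
{Wirral, Holm, Sutton, Quay}: service 361 + fixed 71 = 432
No other subset beats 384.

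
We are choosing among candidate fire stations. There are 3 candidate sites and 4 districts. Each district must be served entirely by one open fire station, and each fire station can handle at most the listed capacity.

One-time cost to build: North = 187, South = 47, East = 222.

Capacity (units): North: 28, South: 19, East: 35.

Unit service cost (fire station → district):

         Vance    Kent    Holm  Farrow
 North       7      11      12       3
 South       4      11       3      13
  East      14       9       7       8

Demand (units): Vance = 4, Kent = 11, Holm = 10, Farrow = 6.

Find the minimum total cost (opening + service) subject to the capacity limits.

Open {North, South}: Vance→South 4·4=16, Kent→North 11·11=121, Holm→South 3·10=30, Farrow→North 3·6=18.
Loads: North carries 17/28, South carries 14/19. Service 185; fixed 234; total 419.
Next best feasible plan costs 431.

Minimum total cost: 419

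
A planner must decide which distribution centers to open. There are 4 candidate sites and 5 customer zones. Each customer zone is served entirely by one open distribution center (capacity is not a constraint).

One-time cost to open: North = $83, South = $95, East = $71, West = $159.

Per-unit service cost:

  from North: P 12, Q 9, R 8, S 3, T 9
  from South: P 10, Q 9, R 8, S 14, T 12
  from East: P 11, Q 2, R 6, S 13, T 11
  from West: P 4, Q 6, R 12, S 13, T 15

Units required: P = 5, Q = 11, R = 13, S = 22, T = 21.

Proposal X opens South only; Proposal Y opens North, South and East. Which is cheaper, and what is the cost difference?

Proposal Y is cheaper by 254.

Proposal X: {South}: P→South 10·5=50, Q→South 9·11=99, R→South 8·13=104, S→South 14·22=308, T→South 12·21=252. Service 813; fixed 95; total 908.
Proposal Y: {North, South, East}: P→South 10·5=50, Q→East 2·11=22, R→East 6·13=78, S→North 3·22=66, T→North 9·21=189. Service 405; fixed 249; total 654.
Difference: |908 − 654| = 254.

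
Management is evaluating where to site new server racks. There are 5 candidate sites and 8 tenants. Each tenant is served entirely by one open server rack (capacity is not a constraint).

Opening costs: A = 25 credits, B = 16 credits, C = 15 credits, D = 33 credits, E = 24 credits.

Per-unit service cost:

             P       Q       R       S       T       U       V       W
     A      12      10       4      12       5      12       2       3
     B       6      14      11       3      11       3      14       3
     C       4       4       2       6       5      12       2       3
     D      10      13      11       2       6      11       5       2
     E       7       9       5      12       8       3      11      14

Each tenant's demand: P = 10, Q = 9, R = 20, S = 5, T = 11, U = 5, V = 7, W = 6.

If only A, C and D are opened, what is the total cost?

Total cost: 335

Each tenant is assigned to its cheapest site among the open ones.
{A, C, D}: P→C 4·10=40, Q→C 4·9=36, R→C 2·20=40, S→D 2·5=10, T→A 5·11=55, U→D 11·5=55, V→A 2·7=14, W→D 2·6=12. Service 262; fixed 73; total 335.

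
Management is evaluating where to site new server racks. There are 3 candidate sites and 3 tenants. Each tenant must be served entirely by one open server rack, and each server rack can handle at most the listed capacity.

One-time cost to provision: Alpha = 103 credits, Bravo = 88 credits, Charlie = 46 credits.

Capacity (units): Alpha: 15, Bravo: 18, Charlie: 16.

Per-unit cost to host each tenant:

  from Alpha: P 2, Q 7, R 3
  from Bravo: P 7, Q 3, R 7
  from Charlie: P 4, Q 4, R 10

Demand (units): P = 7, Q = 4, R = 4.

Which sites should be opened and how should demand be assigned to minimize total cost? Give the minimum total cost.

Open {Charlie}: P→Charlie 4·7=28, Q→Charlie 4·4=16, R→Charlie 10·4=40.
Loads: Charlie carries 15/16. Service 84; fixed 46; total 130.
Next best feasible plan costs 157.

Minimum total cost: 130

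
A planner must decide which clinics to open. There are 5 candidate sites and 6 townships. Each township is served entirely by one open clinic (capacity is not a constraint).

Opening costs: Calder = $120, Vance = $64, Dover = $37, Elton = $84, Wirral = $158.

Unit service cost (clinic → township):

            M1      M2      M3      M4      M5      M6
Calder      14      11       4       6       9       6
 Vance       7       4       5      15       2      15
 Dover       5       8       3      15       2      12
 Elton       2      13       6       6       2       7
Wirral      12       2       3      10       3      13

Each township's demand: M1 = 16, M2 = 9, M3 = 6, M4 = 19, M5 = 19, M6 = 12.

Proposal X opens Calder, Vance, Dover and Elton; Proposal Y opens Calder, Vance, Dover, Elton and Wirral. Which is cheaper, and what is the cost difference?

Proposal X is cheaper by 140.

Proposal X: {Calder, Vance, Dover, Elton}: M1→Elton 2·16=32, M2→Vance 4·9=36, M3→Dover 3·6=18, M4→Calder 6·19=114, M5→Vance 2·19=38, M6→Calder 6·12=72. Service 310; fixed 305; total 615.
Proposal Y: {Calder, Vance, Dover, Elton, Wirral}: M1→Elton 2·16=32, M2→Wirral 2·9=18, M3→Dover 3·6=18, M4→Calder 6·19=114, M5→Vance 2·19=38, M6→Calder 6·12=72. Service 292; fixed 463; total 755.
Difference: |615 − 755| = 140.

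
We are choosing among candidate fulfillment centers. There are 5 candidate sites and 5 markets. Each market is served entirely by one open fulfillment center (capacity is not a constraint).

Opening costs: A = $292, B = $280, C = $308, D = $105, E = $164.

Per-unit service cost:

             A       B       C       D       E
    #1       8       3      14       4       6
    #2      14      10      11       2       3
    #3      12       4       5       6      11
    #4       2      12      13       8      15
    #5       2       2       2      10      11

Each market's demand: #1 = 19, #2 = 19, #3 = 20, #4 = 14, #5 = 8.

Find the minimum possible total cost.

For any fixed open set, each market goes to its cheapest open site; total = fixed + service.
{D}: #1→D 4·19=76, #2→D 2·19=38, #3→D 6·20=120, #4→D 8·14=112, #5→D 10·8=80. Service 426; fixed 105; total 531.
{A, D}: service 278 + fixed 397 = 675
{B, D}: service 303 + fixed 385 = 688
{A, B, C, D, E}: #1→B 3·19=57, #2→D 2·19=38, #3→B 4·20=80, #4→A 2·14=28, #5→A 2·8=16. Service 219; fixed 1149; total 1368.
No other subset beats 531.

Minimum total cost: 531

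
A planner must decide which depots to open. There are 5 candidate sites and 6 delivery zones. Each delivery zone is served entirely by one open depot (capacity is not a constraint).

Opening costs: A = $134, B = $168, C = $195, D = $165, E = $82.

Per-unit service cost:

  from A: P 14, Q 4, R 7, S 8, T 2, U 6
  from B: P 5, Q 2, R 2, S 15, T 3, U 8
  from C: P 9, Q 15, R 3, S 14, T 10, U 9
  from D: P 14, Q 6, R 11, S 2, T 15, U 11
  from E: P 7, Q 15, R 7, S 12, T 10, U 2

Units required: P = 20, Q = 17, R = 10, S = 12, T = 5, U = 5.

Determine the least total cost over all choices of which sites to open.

Minimum total cost: 557

For any fixed open set, each delivery zone goes to its cheapest open site; total = fixed + service.
{B}: P→B 5·20=100, Q→B 2·17=34, R→B 2·10=20, S→B 15·12=180, T→B 3·5=15, U→B 8·5=40. Service 389; fixed 168; total 557.
{B, D}: service 233 + fixed 333 = 566
{B, E}: service 323 + fixed 250 = 573
{A, B, C, D, E}: P→B 5·20=100, Q→B 2·17=34, R→B 2·10=20, S→D 2·12=24, T→A 2·5=10, U→E 2·5=10. Service 198; fixed 744; total 942.
No other subset beats 557.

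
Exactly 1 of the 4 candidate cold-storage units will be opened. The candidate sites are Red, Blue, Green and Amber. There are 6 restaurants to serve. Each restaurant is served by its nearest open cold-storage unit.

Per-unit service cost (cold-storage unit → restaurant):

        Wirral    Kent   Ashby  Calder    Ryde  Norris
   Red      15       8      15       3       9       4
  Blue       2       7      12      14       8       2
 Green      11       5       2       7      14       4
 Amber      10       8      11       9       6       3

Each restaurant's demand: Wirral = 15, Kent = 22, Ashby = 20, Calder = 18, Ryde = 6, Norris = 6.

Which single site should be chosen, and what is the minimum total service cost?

Choose Green only; total service cost 549.

With exactly 1 open, each restaurant uses its cheapest among the chosen.
{Green}: Wirral→Green 11·15=165, Kent→Green 5·22=110, Ashby→Green 2·20=40, Calder→Green 7·18=126, Ryde→Green 14·6=84, Norris→Green 4·6=24. Service cost 549.
{Blue}: service cost 736
{Amber}: service cost 762
Among all 4 size-1 choices, {Green} is lowest.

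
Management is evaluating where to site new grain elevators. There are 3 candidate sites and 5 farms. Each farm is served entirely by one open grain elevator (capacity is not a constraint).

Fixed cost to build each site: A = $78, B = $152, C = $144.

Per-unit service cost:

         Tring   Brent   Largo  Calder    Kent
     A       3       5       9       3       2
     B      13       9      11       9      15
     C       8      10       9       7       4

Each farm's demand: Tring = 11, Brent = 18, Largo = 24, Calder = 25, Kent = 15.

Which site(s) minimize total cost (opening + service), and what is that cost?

For any fixed open set, each farm goes to its cheapest open site; total = fixed + service.
{A}: Tring→A 3·11=33, Brent→A 5·18=90, Largo→A 9·24=216, Calder→A 3·25=75, Kent→A 2·15=30. Service 444; fixed 78; total 522.
{A, C}: service 444 + fixed 222 = 666
{A, B}: Tring→A 3·11=33, Brent→A 5·18=90, Largo→A 9·24=216, Calder→A 3·25=75, Kent→A 2·15=30. Service 444; fixed 230; total 674.
{A, B, C}: Tring→A 3·11=33, Brent→A 5·18=90, Largo→A 9·24=216, Calder→A 3·25=75, Kent→A 2·15=30. Service 444; fixed 374; total 818.
No other subset beats 522.

Open A only; minimum total cost 522.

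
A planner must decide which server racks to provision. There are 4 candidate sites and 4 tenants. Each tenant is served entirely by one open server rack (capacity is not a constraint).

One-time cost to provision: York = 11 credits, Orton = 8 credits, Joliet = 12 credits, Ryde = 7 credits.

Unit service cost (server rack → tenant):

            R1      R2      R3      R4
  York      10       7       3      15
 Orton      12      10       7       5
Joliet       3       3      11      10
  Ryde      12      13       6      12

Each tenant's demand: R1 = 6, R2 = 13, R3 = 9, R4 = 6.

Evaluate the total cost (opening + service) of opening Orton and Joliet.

Each tenant is assigned to its cheapest site among the open ones.
{Orton, Joliet}: R1→Joliet 3·6=18, R2→Joliet 3·13=39, R3→Orton 7·9=63, R4→Orton 5·6=30. Service 150; fixed 20; total 170.

Total cost: 170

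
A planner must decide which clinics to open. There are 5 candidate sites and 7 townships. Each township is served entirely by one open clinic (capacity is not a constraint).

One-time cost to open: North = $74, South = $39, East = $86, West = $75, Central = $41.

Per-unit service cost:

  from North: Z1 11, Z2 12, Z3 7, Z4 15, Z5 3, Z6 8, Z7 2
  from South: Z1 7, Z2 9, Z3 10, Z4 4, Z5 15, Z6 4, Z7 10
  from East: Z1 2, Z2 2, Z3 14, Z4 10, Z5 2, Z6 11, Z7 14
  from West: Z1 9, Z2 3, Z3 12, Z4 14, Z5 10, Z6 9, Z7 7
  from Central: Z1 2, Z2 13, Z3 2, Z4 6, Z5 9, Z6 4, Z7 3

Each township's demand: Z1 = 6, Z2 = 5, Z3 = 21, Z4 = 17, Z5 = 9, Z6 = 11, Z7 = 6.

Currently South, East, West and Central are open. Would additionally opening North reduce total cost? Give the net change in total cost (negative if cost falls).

No — net change +68 (cost rises by 68).

Current service cost with {South, East, West, Central}: 212.
Adding North: each township re-picks its cheapest; new service cost 206, saving 6.
Extra fixed cost: 74. Net change = 74 − 6 = 68.
(Totals: 453 → 521.)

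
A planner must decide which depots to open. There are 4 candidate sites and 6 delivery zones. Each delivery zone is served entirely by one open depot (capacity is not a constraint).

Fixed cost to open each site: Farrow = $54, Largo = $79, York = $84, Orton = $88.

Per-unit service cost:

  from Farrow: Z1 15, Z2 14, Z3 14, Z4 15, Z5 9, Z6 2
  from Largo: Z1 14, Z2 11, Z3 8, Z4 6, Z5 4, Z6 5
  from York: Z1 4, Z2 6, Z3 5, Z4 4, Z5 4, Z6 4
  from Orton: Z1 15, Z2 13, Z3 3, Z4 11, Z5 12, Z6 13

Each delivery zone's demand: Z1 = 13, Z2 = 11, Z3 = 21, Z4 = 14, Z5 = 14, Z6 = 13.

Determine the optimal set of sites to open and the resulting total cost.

For any fixed open set, each delivery zone goes to its cheapest open site; total = fixed + service.
{York}: Z1→York 4·13=52, Z2→York 6·11=66, Z3→York 5·21=105, Z4→York 4·14=56, Z5→York 4·14=56, Z6→York 4·13=52. Service 387; fixed 84; total 471.
{Farrow, York}: Z1→York 4·13=52, Z2→York 6·11=66, Z3→York 5·21=105, Z4→York 4·14=56, Z5→York 4·14=56, Z6→Farrow 2·13=26. Service 361; fixed 138; total 499.
{York, Orton}: service 345 + fixed 172 = 517
{Farrow, Largo, York, Orton}: Z1→York 4·13=52, Z2→York 6·11=66, Z3→Orton 3·21=63, Z4→York 4·14=56, Z5→Largo 4·14=56, Z6→Farrow 2·13=26. Service 319; fixed 305; total 624.
(All 15 nonempty subsets were checked; York only is lowest.)

Open York only; minimum total cost 471.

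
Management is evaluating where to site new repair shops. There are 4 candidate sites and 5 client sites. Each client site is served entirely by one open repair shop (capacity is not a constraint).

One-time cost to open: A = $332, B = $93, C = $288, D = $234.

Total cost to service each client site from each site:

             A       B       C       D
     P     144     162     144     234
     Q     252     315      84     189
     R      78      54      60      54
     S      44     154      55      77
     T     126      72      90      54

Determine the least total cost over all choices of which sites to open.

For any fixed open set, each client site goes to its cheapest open site; total = fixed + service.
{C}: P→C 144, Q→C 84, R→C 60, S→C 55, T→C 90. Service 433; fixed 288; total 721.
{B, C}: P→C 144, Q→C 84, R→B 54, S→C 55, T→B 72. Service 409; fixed 381; total 790.
{D}: service 608 + fixed 234 = 842
{A, B, C, D}: service 380 + fixed 947 = 1327
No other subset beats 721.

Minimum total cost: 721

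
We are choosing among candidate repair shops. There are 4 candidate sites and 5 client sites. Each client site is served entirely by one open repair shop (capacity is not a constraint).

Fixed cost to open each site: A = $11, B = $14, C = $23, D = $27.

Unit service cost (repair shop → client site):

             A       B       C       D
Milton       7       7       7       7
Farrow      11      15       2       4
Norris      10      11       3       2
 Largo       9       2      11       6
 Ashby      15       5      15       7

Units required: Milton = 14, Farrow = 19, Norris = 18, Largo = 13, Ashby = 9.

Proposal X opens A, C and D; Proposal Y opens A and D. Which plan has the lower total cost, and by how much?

Proposal X is cheaper by 15.

Proposal X: {A, C, D}: Milton→A 7·14=98, Farrow→C 2·19=38, Norris→D 2·18=36, Largo→D 6·13=78, Ashby→D 7·9=63. Service 313; fixed 61; total 374.
Proposal Y: {A, D}: Milton→A 7·14=98, Farrow→D 4·19=76, Norris→D 2·18=36, Largo→D 6·13=78, Ashby→D 7·9=63. Service 351; fixed 38; total 389.
Difference: |374 − 389| = 15.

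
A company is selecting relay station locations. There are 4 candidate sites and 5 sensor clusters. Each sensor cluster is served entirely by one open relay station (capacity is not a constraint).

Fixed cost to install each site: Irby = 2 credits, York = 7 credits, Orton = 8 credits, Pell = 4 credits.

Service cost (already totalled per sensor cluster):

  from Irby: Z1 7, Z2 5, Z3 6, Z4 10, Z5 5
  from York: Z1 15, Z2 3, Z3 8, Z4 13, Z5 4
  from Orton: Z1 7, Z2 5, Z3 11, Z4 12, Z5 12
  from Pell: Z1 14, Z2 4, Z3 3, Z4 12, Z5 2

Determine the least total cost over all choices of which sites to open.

For any fixed open set, each sensor cluster goes to its cheapest open site; total = fixed + service.
{Irby, Pell}: Z1→Irby 7, Z2→Pell 4, Z3→Pell 3, Z4→Irby 10, Z5→Pell 2. Service 26; fixed 6; total 32.
{Irby}: Z1→Irby 7, Z2→Irby 5, Z3→Irby 6, Z4→Irby 10, Z5→Irby 5. Service 33; fixed 2; total 35.
{Irby, York, Pell}: service 25 + fixed 13 = 38
{Irby, York, Orton, Pell}: Z1→Irby 7, Z2→York 3, Z3→Pell 3, Z4→Irby 10, Z5→Pell 2. Service 25; fixed 21; total 46.
No other subset beats 32.

Minimum total cost: 32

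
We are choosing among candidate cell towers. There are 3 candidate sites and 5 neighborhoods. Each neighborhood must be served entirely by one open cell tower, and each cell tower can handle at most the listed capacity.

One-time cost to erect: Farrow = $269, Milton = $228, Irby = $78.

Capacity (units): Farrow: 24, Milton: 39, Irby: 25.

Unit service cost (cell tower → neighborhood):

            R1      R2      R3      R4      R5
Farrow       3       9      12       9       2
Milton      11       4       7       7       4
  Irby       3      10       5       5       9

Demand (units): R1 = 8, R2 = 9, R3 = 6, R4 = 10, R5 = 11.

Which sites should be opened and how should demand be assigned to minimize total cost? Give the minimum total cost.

Minimum total cost: 490

Open {Milton, Irby}: R1→Irby 3·8=24, R2→Milton 4·9=36, R3→Irby 5·6=30, R4→Irby 5·10=50, R5→Milton 4·11=44.
Loads: Milton carries 20/39, Irby carries 24/25. Service 184; fixed 306; total 490.
Next best feasible plan costs 502.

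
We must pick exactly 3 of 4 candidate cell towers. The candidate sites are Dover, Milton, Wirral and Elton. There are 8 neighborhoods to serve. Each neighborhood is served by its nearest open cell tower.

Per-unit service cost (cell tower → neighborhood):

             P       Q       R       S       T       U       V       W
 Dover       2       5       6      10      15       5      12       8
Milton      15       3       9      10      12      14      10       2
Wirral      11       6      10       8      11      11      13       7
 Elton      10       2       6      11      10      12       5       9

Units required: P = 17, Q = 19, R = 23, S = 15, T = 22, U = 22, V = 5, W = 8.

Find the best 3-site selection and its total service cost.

Choose Dover, Milton and Elton; total service cost 731.

With exactly 3 open, each neighborhood uses its cheapest among the chosen.
{Dover, Milton, Elton}: P→Dover 2·17=34, Q→Elton 2·19=38, R→Dover 6·23=138, S→Dover 10·15=150, T→Elton 10·22=220, U→Dover 5·22=110, V→Elton 5·5=25, W→Milton 2·8=16. Service cost 731.
{Dover, Wirral, Elton}: service cost 741
{Dover, Milton, Wirral}: service cost 767
Among all 4 size-3 choices, {Dover, Milton, Elton} is lowest.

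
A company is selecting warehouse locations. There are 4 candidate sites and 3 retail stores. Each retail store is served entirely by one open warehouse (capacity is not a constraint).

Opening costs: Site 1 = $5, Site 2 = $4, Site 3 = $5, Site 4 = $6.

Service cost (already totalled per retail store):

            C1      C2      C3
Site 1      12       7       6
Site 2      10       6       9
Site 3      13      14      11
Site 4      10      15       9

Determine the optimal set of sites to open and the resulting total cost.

Open Site 2 only; minimum total cost 29.

For any fixed open set, each retail store goes to its cheapest open site; total = fixed + service.
{Site 2}: C1→Site 2 10, C2→Site 2 6, C3→Site 2 9. Service 25; fixed 4; total 29.
{Site 1}: service 25 + fixed 5 = 30
{Site 1, Site 2}: service 22 + fixed 9 = 31
{Site 1, Site 2, Site 3, Site 4}: C1→Site 2 10, C2→Site 2 6, C3→Site 1 6. Service 22; fixed 20; total 42.
No other subset beats 29.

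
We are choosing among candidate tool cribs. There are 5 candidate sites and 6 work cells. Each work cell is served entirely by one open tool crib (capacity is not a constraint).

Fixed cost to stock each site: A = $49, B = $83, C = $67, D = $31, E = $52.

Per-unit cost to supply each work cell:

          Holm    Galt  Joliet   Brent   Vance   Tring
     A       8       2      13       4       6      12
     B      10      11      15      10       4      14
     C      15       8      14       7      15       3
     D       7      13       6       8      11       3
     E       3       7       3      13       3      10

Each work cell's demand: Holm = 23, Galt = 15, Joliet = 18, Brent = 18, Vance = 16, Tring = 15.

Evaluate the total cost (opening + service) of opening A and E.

Total cost: 524

Each work cell is assigned to its cheapest site among the open ones.
{A, E}: Holm→E 3·23=69, Galt→A 2·15=30, Joliet→E 3·18=54, Brent→A 4·18=72, Vance→E 3·16=48, Tring→E 10·15=150. Service 423; fixed 101; total 524.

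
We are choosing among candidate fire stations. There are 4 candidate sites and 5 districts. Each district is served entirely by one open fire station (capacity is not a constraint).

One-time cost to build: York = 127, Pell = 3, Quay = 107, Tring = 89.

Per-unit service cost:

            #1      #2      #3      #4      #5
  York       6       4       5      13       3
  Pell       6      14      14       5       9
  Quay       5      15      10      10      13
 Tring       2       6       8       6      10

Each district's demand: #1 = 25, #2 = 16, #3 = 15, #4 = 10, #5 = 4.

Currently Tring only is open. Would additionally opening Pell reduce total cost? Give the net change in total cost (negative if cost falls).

Current service cost with {Tring}: 366.
Adding Pell: each district re-picks its cheapest; new service cost 352, saving 14.
Extra fixed cost: 3. Net change = 3 − 14 = -11.
(Totals: 455 → 444.)

Yes — net change −11 (cost falls by 11).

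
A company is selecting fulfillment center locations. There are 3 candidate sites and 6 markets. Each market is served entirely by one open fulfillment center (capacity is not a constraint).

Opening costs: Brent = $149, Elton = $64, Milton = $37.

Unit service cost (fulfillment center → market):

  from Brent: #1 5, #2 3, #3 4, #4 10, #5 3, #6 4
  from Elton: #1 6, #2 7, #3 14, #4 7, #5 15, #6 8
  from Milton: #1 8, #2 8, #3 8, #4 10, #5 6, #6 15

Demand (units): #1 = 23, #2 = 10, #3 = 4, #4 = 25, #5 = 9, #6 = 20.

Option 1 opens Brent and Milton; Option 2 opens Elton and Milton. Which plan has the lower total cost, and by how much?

Option 1 is cheaper by 26.

Option 1: {Brent, Milton}: #1→Brent 5·23=115, #2→Brent 3·10=30, #3→Brent 4·4=16, #4→Brent 10·25=250, #5→Brent 3·9=27, #6→Brent 4·20=80. Service 518; fixed 186; total 704.
Option 2: {Elton, Milton}: #1→Elton 6·23=138, #2→Elton 7·10=70, #3→Milton 8·4=32, #4→Elton 7·25=175, #5→Milton 6·9=54, #6→Elton 8·20=160. Service 629; fixed 101; total 730.
Difference: |704 − 730| = 26.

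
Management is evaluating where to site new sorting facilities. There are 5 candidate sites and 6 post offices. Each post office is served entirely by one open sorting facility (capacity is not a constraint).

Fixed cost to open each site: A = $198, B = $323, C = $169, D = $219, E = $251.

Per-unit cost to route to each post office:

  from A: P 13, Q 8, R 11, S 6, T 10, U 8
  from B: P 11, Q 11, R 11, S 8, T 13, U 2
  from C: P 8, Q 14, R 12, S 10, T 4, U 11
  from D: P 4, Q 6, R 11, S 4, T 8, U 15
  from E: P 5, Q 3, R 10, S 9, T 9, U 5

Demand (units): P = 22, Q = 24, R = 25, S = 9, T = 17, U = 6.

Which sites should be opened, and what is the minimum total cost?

For any fixed open set, each post office goes to its cheapest open site; total = fixed + service.
{E}: P→E 5·22=110, Q→E 3·24=72, R→E 10·25=250, S→E 9·9=81, T→E 9·17=153, U→E 5·6=30. Service 696; fixed 251; total 947.
{D}: P→D 4·22=88, Q→D 6·24=144, R→D 11·25=275, S→D 4·9=36, T→D 8·17=136, U→D 15·6=90. Service 769; fixed 219; total 988.
{C, E}: service 611 + fixed 420 = 1031
{A, B, C, D, E}: service 526 + fixed 1160 = 1686
No other subset beats 947.

Open E only; minimum total cost 947.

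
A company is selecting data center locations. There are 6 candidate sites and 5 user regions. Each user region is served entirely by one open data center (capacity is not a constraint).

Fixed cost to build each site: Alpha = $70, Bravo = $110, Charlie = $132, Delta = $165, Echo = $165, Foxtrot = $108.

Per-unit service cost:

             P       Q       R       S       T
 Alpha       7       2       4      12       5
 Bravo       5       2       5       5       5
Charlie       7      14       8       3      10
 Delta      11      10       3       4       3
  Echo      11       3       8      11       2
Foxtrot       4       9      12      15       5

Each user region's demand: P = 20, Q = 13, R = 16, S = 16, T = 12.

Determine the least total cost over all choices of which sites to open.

For any fixed open set, each user region goes to its cheapest open site; total = fixed + service.
{Bravo}: P→Bravo 5·20=100, Q→Bravo 2·13=26, R→Bravo 5·16=80, S→Bravo 5·16=80, T→Bravo 5·12=60. Service 346; fixed 110; total 456.
{Alpha, Bravo}: service 330 + fixed 180 = 510
{Alpha, Charlie}: service 338 + fixed 202 = 540
{Alpha, Bravo, Charlie, Delta, Echo, Foxtrot}: service 226 + fixed 750 = 976
No other subset beats 456.

Minimum total cost: 456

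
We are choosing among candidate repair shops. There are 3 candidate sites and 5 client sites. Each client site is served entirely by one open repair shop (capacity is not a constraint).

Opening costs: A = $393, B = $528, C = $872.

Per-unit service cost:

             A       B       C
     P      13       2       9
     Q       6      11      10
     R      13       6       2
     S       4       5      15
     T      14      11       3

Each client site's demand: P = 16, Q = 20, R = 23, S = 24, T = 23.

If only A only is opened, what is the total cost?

Total cost: 1438

Each client site is assigned to its cheapest site among the open ones.
{A}: P→A 13·16=208, Q→A 6·20=120, R→A 13·23=299, S→A 4·24=96, T→A 14·23=322. Service 1045; fixed 393; total 1438.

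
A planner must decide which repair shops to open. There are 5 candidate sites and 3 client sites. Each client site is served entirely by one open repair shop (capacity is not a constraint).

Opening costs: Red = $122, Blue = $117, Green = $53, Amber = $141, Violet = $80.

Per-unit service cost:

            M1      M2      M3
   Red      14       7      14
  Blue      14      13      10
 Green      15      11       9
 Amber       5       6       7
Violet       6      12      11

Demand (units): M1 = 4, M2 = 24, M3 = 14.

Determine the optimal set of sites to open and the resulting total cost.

For any fixed open set, each client site goes to its cheapest open site; total = fixed + service.
{Amber}: M1→Amber 5·4=20, M2→Amber 6·24=144, M3→Amber 7·14=98. Service 262; fixed 141; total 403.
{Green, Amber}: service 262 + fixed 194 = 456
{Amber, Violet}: M1→Amber 5·4=20, M2→Amber 6·24=144, M3→Amber 7·14=98. Service 262; fixed 221; total 483.
{Red, Blue, Green, Amber, Violet}: M1→Amber 5·4=20, M2→Amber 6·24=144, M3→Amber 7·14=98. Service 262; fixed 513; total 775.
No other subset beats 403.

Open Amber only; minimum total cost 403.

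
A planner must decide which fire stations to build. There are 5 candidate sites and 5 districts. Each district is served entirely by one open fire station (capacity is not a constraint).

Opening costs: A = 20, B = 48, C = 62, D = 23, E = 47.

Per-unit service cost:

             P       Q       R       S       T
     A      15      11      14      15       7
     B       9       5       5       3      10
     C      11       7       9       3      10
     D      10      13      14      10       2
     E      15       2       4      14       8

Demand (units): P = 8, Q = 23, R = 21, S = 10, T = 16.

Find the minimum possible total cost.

For any fixed open set, each district goes to its cheapest open site; total = fixed + service.
{B, D, E}: P→B 9·8=72, Q→E 2·23=46, R→E 4·21=84, S→B 3·10=30, T→D 2·16=32. Service 264; fixed 118; total 382.
{A, B, D, E}: service 264 + fixed 138 = 402
{C, D, E}: service 272 + fixed 132 = 404
{A, B, C, D, E}: service 264 + fixed 200 = 464
No other subset beats 382.

Minimum total cost: 382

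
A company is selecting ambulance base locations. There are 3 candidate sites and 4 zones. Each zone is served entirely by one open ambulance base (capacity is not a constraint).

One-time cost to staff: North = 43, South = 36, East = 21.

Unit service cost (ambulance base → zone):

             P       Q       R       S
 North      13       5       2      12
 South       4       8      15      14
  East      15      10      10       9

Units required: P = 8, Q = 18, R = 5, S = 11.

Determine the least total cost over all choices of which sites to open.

Minimum total cost: 331

For any fixed open set, each zone goes to its cheapest open site; total = fixed + service.
{North, South, East}: P→South 4·8=32, Q→North 5·18=90, R→North 2·5=10, S→East 9·11=99. Service 231; fixed 100; total 331.
{North, South}: service 264 + fixed 79 = 343
{North, East}: service 303 + fixed 64 = 367
{East}: P→East 15·8=120, Q→East 10·18=180, R→East 10·5=50, S→East 9·11=99. Service 449; fixed 21; total 470.
No other subset beats 331.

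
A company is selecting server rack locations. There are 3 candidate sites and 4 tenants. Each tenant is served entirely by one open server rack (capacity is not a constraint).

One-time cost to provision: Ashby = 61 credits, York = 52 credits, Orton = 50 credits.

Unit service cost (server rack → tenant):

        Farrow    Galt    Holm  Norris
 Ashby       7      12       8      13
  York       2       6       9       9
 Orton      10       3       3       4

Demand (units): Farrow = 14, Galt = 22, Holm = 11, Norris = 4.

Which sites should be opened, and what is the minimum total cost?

Open York and Orton; minimum total cost 245.

For any fixed open set, each tenant goes to its cheapest open site; total = fixed + service.
{York, Orton}: Farrow→York 2·14=28, Galt→Orton 3·22=66, Holm→Orton 3·11=33, Norris→Orton 4·4=16. Service 143; fixed 102; total 245.
{Orton}: service 255 + fixed 50 = 305
{Ashby, York, Orton}: service 143 + fixed 163 = 306
No other subset beats 245.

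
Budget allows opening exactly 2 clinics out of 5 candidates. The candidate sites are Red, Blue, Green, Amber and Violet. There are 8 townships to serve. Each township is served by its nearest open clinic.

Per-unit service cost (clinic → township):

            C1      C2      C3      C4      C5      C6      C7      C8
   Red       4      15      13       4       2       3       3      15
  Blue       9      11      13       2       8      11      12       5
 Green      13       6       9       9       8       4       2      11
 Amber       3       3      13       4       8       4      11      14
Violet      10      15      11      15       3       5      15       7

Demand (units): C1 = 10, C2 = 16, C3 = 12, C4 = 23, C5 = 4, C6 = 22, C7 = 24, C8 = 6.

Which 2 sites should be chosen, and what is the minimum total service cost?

With exactly 2 open, each township uses its cheapest among the chosen.
{Green, Amber}: C1→Amber 3·10=30, C2→Amber 3·16=48, C3→Green 9·12=108, C4→Amber 4·23=92, C5→Green 8·4=32, C6→Green 4·22=88, C7→Green 2·24=48, C8→Green 11·6=66. Service cost 512.
{Red, Green}: service cost 524
{Blue, Green}: service cost 538
Among all 10 size-2 choices, {Green, Amber} is lowest.

Choose Green and Amber; total service cost 512.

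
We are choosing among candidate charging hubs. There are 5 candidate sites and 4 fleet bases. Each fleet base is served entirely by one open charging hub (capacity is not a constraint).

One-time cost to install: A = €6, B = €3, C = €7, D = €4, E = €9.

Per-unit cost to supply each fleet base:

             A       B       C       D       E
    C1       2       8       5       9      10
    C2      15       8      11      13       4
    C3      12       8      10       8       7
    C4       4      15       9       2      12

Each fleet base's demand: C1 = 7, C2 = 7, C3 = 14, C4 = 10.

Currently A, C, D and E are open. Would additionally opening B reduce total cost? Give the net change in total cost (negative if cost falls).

No — net change +3 (cost rises by 3).

Current service cost with {A, C, D, E}: 160.
Adding B: each fleet base re-picks its cheapest; new service cost 160, saving 0.
Extra fixed cost: 3. Net change = 3 − 0 = 3.
(Totals: 186 → 189.)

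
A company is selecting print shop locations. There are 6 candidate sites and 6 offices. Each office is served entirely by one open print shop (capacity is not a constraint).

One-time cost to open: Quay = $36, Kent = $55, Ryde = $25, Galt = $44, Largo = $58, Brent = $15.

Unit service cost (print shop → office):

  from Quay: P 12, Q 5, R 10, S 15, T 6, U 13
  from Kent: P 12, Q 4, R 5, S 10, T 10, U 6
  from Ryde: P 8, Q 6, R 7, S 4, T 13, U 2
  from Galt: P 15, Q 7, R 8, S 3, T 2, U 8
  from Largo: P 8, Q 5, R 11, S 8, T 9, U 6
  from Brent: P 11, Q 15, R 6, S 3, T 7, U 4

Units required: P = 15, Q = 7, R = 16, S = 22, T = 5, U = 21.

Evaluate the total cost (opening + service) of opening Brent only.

Each office is assigned to its cheapest site among the open ones.
{Brent}: P→Brent 11·15=165, Q→Brent 15·7=105, R→Brent 6·16=96, S→Brent 3·22=66, T→Brent 7·5=35, U→Brent 4·21=84. Service 551; fixed 15; total 566.

Total cost: 566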